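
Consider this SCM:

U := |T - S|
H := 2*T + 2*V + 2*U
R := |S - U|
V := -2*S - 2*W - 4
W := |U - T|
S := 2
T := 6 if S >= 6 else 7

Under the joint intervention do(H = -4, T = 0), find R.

Under do(H = -4, T = 0), each intervened variable's structural equation is replaced by its fixed value.
U = |T - S|  [with T=0, S=2]  = 2
R = |S - U|  [with S=2, U=2]  = 0

0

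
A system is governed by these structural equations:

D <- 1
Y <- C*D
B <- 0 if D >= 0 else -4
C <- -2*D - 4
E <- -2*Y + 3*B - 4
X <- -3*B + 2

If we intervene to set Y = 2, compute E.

do(Y=2) replaces the equation Y <- C*D with the constant Y = 2.
B = 0 if D >= 0 else -4  [with D=1]  = 0
E = -2*Y + 3*B - 4  [with Y=2, B=0]  = -8

-8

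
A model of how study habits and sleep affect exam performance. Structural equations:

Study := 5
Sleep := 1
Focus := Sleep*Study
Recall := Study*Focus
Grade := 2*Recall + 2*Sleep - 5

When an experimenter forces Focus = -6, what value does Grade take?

-63

do(Focus=-6) replaces the equation Focus := Sleep*Study with the constant Focus = -6.
Recall = Study*Focus  [with Study=5, Focus=-6]  = -30
Grade = 2*Recall + 2*Sleep - 5  [with Recall=-30, Sleep=1]  = -63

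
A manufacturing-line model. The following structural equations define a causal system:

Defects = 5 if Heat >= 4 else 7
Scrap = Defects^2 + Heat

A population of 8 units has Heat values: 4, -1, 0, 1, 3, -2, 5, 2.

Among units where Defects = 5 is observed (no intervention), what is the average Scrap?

29.5

E[Scrap|Defects=5] averages over only the 2 units with Defects=5 (Heat = 4, 5): Scrap = 29, 30, mean 29.5.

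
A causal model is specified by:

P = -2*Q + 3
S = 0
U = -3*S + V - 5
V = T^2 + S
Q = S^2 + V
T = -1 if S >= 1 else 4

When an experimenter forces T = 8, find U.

59

Under do(T=8), the mechanism T = -1 if S >= 1 else 4 is discarded; T is fixed at 8.
V = T^2 + S  [with T=8, S=0]  = 64
U = -3*S + V - 5  [with S=0, V=64]  = 59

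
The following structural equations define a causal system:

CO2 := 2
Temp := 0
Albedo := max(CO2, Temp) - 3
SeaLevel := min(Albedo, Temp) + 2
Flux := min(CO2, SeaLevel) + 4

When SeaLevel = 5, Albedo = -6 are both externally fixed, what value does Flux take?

6

The joint intervention fixes SeaLevel = 5, Albedo = -6, removing each variable's own equation.
Flux = min(CO2, SeaLevel) + 4  [with CO2=2, SeaLevel=5]  = 6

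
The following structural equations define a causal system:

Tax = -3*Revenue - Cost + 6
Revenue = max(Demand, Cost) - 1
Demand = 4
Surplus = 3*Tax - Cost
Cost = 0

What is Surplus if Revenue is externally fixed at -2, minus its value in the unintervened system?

do(Revenue=-2) replaces the equation Revenue = max(Demand, Cost) - 1 with the constant Revenue = -2.
Tax = -3*Revenue - Cost + 6  [with Revenue=-2, Cost=0]  = 12
Surplus = 3*Tax - Cost  [with Tax=12, Cost=0]  = 36
Without intervention: Revenue = max(Demand, Cost) - 1  [with Demand=4, Cost=0]  = 3; Tax = -3*Revenue - Cost + 6  [with Revenue=3, Cost=0]  = -3; Surplus = 3*Tax - Cost  [with Tax=-3, Cost=0]  = -9.
Change = 36 − (-9) = 45.

45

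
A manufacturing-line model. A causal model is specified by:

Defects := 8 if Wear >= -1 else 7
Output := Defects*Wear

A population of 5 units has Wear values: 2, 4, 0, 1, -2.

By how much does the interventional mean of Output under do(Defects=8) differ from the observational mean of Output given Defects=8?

-6

do(Defects=8) breaks Defects's dependence on Wear. With Defects=8 fixed, Output across the units is 16, 32, 0, 8, -16, mean 8.
Conditioning on Defects=8 selects the 4 unit(s) with Wear ∈ {2, 4, 0, 1}. Their Output values: 16, 32, 0, 8. Mean = 14.
Difference = 8 − 14 = -6.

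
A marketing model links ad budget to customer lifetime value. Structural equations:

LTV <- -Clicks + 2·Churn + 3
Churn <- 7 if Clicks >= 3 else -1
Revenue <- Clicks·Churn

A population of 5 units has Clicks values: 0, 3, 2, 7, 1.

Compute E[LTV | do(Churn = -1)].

-1.6

The intervention sets Churn=-1 in all 5 units regardless of Clicks. Recomputing LTV per unit gives 1, -2, -1, -6, 0; average -1.6.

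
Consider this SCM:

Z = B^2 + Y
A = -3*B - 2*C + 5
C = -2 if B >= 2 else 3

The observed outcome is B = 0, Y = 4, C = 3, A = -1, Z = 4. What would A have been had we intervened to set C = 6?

The intervention breaks the incoming arrows to C: C = -2 if B >= 2 else 3 no longer applies, and C = 6.
A = -3*B - 2*C + 5  [with B=0, C=6]  = -7

-7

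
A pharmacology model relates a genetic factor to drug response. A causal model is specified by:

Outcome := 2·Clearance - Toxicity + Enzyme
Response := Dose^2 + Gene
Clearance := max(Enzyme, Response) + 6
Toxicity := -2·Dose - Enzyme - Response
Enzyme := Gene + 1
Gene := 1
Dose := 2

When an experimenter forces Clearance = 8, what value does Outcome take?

29

Intervening sets Clearance = 8 and removes its equation (Clearance := max(Enzyme, Response) + 6).
Enzyme = Gene + 1  [with Gene=1]  = 2
Response = Dose^2 + Gene  [with Dose=2, Gene=1]  = 5
Toxicity = -2·Dose - Enzyme - Response  [with Dose=2, Enzyme=2, Response=5]  = -11
Outcome = 2·Clearance - Toxicity + Enzyme  [with Clearance=8, Toxicity=-11, Enzyme=2]  = 29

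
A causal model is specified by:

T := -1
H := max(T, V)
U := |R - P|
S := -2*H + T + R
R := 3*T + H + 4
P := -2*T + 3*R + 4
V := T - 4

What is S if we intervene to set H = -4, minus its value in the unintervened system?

The intervention breaks the incoming arrows to H: H := max(T, V) no longer applies, and H = -4.
R = 3*T + H + 4  [with T=-1, H=-4]  = -3
S = -2*H + T + R  [with H=-4, T=-1, R=-3]  = 4
Without intervention: V = T - 4  [with T=-1]  = -5; H = max(T, V)  [with T=-1, V=-5]  = -1; R = 3*T + H + 4  [with T=-1, H=-1]  = 0; S = -2*H + T + R  [with H=-1, T=-1, R=0]  = 1.
Change = 4 − 1 = 3.

3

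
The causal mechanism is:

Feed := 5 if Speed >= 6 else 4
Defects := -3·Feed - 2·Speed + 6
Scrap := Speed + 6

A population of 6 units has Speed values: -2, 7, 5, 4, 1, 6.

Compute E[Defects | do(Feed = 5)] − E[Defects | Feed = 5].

The intervention sets Feed=5 in all 6 units regardless of Speed. Recomputing Defects per unit gives -5, -23, -19, -17, -11, -21; average -16.
Conditioning on Feed=5 selects the 2 unit(s) with Speed ∈ {7, 6}. Their Defects values: -23, -21. Mean = -22.
Difference = -16 − (-22) = 6.

6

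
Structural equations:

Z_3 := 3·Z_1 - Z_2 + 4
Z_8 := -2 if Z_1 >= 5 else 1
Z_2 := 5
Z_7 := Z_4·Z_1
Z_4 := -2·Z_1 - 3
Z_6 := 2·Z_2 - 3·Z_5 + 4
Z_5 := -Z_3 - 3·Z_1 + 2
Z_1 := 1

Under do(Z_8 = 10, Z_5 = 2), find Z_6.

8

Under do(Z_8 = 10, Z_5 = 2), each intervened variable's structural equation is replaced by its fixed value.
Z_6 = 2·Z_2 - 3·Z_5 + 4  [with Z_2=5, Z_5=2]  = 8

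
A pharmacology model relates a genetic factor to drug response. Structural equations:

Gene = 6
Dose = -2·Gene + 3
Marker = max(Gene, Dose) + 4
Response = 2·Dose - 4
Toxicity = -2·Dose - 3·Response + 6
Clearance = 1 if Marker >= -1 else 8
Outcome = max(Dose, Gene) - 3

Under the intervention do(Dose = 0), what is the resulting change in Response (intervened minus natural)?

Under do(Dose=0), the mechanism Dose = -2·Gene + 3 is discarded; Dose is fixed at 0.
Response = 2·Dose - 4  [with Dose=0]  = -4
Without intervention: Dose = -2·Gene + 3  [with Gene=6]  = -9; Response = 2·Dose - 4  [with Dose=-9]  = -22.
Change = -4 − (-22) = 18.

18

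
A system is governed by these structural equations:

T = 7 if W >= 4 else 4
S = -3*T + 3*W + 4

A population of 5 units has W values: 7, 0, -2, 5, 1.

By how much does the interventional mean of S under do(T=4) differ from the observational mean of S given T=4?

Under do(T=4), T's equation is replaced by T=4 for every unit. Per-unit S: 13, -8, -14, 7, -5. Mean = -1.4.
Observing T=4 restricts to units where T's equation naturally yields 4: W ∈ {0, -2, 1}. In that subpopulation S = -8, -14, -5, mean -9.
Difference = -1.4 − (-9) = 7.6.

7.6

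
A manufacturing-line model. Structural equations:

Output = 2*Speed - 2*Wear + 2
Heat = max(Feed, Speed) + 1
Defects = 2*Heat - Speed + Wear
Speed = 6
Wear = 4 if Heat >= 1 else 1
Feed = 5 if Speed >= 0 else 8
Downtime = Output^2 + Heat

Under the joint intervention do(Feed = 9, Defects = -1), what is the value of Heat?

10

Under do(Feed = 9, Defects = -1), each intervened variable's structural equation is replaced by its fixed value.
Heat = max(Feed, Speed) + 1  [with Feed=9, Speed=6]  = 10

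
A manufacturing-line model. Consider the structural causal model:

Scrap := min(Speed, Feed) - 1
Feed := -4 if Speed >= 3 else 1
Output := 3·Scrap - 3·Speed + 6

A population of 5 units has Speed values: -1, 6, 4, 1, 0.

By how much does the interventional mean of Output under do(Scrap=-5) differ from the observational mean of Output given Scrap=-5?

9

do(Scrap=-5) breaks Scrap's dependence on Speed. With Scrap=-5 fixed, Output across the units is -6, -27, -21, -12, -9, mean -15.
Observing Scrap=-5 restricts to units where Scrap's equation naturally yields -5: Speed ∈ {6, 4}. In that subpopulation Output = -27, -21, mean -24.
Difference = -15 − (-24) = 9.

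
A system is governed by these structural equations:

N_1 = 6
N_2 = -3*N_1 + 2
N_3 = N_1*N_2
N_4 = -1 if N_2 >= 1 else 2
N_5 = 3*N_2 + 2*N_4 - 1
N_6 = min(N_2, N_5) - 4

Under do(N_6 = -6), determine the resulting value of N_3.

-96

do(N_6=-6) replaces the equation N_6 = min(N_2, N_5) - 4 with the constant N_6 = -6.
N_3 is not downstream of the intervention, so its value is determined by the original equations.
N_2 = -3*N_1 + 2  [with N_1=6]  = -16
N_3 = N_1*N_2  [with N_1=6, N_2=-16]  = -96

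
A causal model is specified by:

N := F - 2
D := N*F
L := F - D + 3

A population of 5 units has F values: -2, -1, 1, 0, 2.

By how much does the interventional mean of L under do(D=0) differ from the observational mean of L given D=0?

-1

do(D=0) breaks D's dependence on F. With D=0 fixed, L across the units is 1, 2, 4, 3, 5, mean 3.
Conditioning on D=0 selects the 2 unit(s) with F ∈ {0, 2}. Their L values: 3, 5. Mean = 4.
Difference = 3 − 4 = -1.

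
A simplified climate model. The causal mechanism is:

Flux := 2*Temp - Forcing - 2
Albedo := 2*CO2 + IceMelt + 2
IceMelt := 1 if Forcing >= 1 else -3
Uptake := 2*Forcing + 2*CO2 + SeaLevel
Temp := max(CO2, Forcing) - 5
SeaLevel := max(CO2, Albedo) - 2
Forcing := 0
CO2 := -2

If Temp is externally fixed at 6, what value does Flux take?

10

The intervention breaks the incoming arrows to Temp: Temp := max(CO2, Forcing) - 5 no longer applies, and Temp = 6.
Flux = 2*Temp - Forcing - 2  [with Temp=6, Forcing=0]  = 10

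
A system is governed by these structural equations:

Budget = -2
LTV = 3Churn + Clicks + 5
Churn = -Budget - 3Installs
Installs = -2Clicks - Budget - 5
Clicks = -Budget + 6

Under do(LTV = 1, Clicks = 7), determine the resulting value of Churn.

Setting LTV = 1, Clicks = 7 by intervention discards those variables' equations.
Installs = -2Clicks - Budget - 5  [with Clicks=7, Budget=-2]  = -17
Churn = -Budget - 3Installs  [with Budget=-2, Installs=-17]  = 53

53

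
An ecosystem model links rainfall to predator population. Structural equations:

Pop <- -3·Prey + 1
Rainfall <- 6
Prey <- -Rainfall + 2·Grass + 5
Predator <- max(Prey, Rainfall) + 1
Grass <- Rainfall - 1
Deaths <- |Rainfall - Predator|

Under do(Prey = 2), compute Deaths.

1

do(Prey=2) replaces the equation Prey <- -Rainfall + 2·Grass + 5 with the constant Prey = 2.
Predator = max(Prey, Rainfall) + 1  [with Prey=2, Rainfall=6]  = 7
Deaths = |Rainfall - Predator|  [with Rainfall=6, Predator=7]  = 1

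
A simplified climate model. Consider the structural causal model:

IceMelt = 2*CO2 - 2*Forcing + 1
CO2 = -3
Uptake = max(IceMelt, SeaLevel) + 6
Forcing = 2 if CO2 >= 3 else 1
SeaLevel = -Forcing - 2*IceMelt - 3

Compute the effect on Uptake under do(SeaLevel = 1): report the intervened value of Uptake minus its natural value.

Intervening sets SeaLevel = 1 and removes its equation (SeaLevel = -Forcing - 2*IceMelt - 3).
Forcing = 2 if CO2 >= 3 else 1  [with CO2=-3]  = 1
IceMelt = 2*CO2 - 2*Forcing + 1  [with CO2=-3, Forcing=1]  = -7
Uptake = max(IceMelt, SeaLevel) + 6  [with IceMelt=-7, SeaLevel=1]  = 7
Without intervention: Forcing = 2 if CO2 >= 3 else 1  [with CO2=-3]  = 1; IceMelt = 2*CO2 - 2*Forcing + 1  [with CO2=-3, Forcing=1]  = -7; SeaLevel = -Forcing - 2*IceMelt - 3  [with Forcing=1, IceMelt=-7]  = 10; Uptake = max(IceMelt, SeaLevel) + 6  [with IceMelt=-7, SeaLevel=10]  = 16.
Change = 7 − 16 = -9.

-9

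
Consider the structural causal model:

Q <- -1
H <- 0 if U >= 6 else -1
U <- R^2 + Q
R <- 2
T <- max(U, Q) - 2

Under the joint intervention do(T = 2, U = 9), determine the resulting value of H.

0

Under do(T = 2, U = 9), each intervened variable's structural equation is replaced by its fixed value.
H = 0 if U >= 6 else -1  [with U=9]  = 0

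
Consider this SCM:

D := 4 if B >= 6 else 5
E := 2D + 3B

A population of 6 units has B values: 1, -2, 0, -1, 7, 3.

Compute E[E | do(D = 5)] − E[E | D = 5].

3.4

The intervention sets D=5 in all 6 units regardless of B. Recomputing E per unit gives 13, 4, 10, 7, 31, 19; average 14.
Observing D=5 restricts to units where D's equation naturally yields 5: B ∈ {1, -2, 0, -1, 3}. In that subpopulation E = 13, 4, 10, 7, 19, mean 10.6.
Difference = 14 − 10.6 = 3.4.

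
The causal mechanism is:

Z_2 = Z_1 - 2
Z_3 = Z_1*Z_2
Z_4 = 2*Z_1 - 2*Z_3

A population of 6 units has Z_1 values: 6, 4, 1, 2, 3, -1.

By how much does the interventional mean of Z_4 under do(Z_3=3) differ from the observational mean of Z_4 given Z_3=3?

Under do(Z_3=3), Z_3's equation is replaced by Z_3=3 for every unit. Per-unit Z_4: 6, 2, -4, -2, 0, -8. Mean = -1.
Conditioning on Z_3=3 selects the 2 unit(s) with Z_1 ∈ {3, -1}. Their Z_4 values: 0, -8. Mean = -4.
Difference = -1 − (-4) = 3.

3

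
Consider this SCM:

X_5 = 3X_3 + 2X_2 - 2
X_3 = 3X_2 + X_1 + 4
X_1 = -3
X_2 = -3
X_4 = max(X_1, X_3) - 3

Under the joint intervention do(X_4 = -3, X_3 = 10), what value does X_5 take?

The joint intervention fixes X_4 = -3, X_3 = 10, removing each variable's own equation.
X_5 = 3X_3 + 2X_2 - 2  [with X_3=10, X_2=-3]  = 22

22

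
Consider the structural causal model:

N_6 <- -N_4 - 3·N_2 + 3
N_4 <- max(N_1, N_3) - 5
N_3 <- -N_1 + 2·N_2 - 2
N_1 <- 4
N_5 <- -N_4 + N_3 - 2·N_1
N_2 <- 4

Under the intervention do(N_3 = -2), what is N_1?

Under do(N_3=-2), the mechanism N_3 <- -N_1 + 2·N_2 - 2 is discarded; N_3 is fixed at -2.
N_1 is not downstream of the intervention, so its value is determined by the original equations.

4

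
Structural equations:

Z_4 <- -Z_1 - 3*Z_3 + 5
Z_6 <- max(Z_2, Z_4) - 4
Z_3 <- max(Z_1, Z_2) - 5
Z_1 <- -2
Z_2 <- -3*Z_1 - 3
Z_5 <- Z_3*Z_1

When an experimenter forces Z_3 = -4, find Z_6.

The intervention breaks the incoming arrows to Z_3: Z_3 <- max(Z_1, Z_2) - 5 no longer applies, and Z_3 = -4.
Z_2 = -3*Z_1 - 3  [with Z_1=-2]  = 3
Z_4 = -Z_1 - 3*Z_3 + 5  [with Z_1=-2, Z_3=-4]  = 19
Z_6 = max(Z_2, Z_4) - 4  [with Z_2=3, Z_4=19]  = 15

15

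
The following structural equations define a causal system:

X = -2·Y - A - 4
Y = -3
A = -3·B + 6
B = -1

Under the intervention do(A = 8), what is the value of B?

Under do(A=8), the mechanism A = -3·B + 6 is discarded; A is fixed at 8.
B is not downstream of the intervention, so its value is determined by the original equations.

-1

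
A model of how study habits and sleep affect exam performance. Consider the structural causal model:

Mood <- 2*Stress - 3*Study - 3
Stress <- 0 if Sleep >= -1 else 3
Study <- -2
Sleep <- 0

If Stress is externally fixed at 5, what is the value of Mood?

The intervention breaks the incoming arrows to Stress: Stress <- 0 if Sleep >= -1 else 3 no longer applies, and Stress = 5.
Mood = 2*Stress - 3*Study - 3  [with Stress=5, Study=-2]  = 13

13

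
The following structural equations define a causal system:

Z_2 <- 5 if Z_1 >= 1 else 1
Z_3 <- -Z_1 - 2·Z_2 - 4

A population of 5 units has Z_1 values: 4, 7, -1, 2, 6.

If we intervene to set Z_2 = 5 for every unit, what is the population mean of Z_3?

-17.6

The intervention sets Z_2=5 in all 5 units regardless of Z_1. Recomputing Z_3 per unit gives -18, -21, -13, -16, -20; average -17.6.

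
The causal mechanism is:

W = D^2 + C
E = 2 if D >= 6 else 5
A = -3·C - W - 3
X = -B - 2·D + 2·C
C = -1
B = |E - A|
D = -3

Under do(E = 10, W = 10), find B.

The joint intervention fixes E = 10, W = 10, removing each variable's own equation.
A = -3·C - W - 3  [with C=-1, W=10]  = -10
B = |E - A|  [with E=10, A=-10]  = 20

20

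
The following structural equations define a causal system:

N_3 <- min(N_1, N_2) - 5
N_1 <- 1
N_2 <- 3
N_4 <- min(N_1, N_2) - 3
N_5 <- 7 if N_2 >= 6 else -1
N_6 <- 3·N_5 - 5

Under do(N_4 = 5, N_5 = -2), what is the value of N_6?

-11

The joint intervention fixes N_4 = 5, N_5 = -2, removing each variable's own equation.
N_6 = 3·N_5 - 5  [with N_5=-2]  = -11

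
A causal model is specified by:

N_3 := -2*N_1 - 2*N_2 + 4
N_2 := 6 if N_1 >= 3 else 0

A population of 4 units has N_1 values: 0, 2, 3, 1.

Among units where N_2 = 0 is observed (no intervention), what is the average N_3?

E[N_3|N_2=0] averages over only the 3 units with N_2=0 (N_1 = 0, 2, 1): N_3 = 4, 0, 2, mean 2.

2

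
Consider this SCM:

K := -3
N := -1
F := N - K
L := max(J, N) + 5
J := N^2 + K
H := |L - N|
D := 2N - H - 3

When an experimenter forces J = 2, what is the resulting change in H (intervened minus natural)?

Under do(J=2), the mechanism J := N^2 + K is discarded; J is fixed at 2.
L = max(J, N) + 5  [with J=2, N=-1]  = 7
H = |L - N|  [with L=7, N=-1]  = 8
Without intervention: J = N^2 + K  [with N=-1, K=-3]  = -2; L = max(J, N) + 5  [with J=-2, N=-1]  = 4; H = |L - N|  [with L=4, N=-1]  = 5.
Change = 8 − 5 = 3.

3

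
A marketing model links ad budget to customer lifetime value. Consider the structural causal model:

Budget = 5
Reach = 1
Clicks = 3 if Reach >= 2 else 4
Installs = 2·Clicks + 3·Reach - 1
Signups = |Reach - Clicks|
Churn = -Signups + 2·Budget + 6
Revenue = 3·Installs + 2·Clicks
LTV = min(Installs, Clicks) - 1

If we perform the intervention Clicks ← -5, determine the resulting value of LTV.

The intervention breaks the incoming arrows to Clicks: Clicks = 3 if Reach >= 2 else 4 no longer applies, and Clicks = -5.
Installs = 2·Clicks + 3·Reach - 1  [with Clicks=-5, Reach=1]  = -8
LTV = min(Installs, Clicks) - 1  [with Installs=-8, Clicks=-5]  = -9

-9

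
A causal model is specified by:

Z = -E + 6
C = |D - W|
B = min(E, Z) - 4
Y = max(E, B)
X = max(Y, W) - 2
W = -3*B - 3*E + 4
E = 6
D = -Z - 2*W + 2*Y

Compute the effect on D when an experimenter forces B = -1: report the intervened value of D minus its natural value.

18

The intervention breaks the incoming arrows to B: B = min(E, Z) - 4 no longer applies, and B = -1.
Z = -E + 6  [with E=6]  = 0
W = -3*B - 3*E + 4  [with B=-1, E=6]  = -11
Y = max(E, B)  [with E=6, B=-1]  = 6
D = -Z - 2*W + 2*Y  [with Z=0, W=-11, Y=6]  = 34
Without intervention: Z = -E + 6  [with E=6]  = 0; B = min(E, Z) - 4  [with E=6, Z=0]  = -4; W = -3*B - 3*E + 4  [with B=-4, E=6]  = -2; Y = max(E, B)  [with E=6, B=-4]  = 6; D = -Z - 2*W + 2*Y  [with Z=0, W=-2, Y=6]  = 16.
Change = 34 − 16 = 18.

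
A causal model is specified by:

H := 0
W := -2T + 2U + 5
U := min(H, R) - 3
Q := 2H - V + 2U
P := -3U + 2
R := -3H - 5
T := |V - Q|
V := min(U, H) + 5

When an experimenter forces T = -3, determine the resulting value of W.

Intervening sets T = -3 and removes its equation (T := |V - Q|).
R = -3H - 5  [with H=0]  = -5
U = min(H, R) - 3  [with H=0, R=-5]  = -8
W = -2T + 2U + 5  [with T=-3, U=-8]  = -5

-5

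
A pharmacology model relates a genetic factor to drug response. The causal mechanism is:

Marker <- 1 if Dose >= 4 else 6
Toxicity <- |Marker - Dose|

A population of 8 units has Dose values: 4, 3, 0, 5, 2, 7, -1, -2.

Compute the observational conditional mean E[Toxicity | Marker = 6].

5.6

E[Toxicity|Marker=6] averages over only the 5 units with Marker=6 (Dose = 3, 0, 2, -1, -2): Toxicity = 3, 6, 4, 7, 8, mean 5.6.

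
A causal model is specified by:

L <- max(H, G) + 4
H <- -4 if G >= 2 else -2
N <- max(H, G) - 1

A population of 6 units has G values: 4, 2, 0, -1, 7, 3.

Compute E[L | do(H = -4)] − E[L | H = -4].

-1.5

Every unit gets H=-4 under the intervention. L values become 8, 6, 4, 3, 11, 7; E[L|do(H=-4)] = 6.5.
E[L|H=-4] averages over only the 4 units with H=-4 (G = 4, 2, 7, 3): L = 8, 6, 11, 7, mean 8.
Difference = 6.5 − 8 = -1.5.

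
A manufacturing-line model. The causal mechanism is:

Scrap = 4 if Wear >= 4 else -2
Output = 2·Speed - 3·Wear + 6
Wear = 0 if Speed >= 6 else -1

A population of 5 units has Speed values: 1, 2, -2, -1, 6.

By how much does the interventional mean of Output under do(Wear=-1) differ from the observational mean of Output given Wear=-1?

2.4

Under do(Wear=-1), Wear's equation is replaced by Wear=-1 for every unit. Per-unit Output: 11, 13, 5, 7, 21. Mean = 11.4.
Observing Wear=-1 restricts to units where Wear's equation naturally yields -1: Speed ∈ {1, 2, -2, -1}. In that subpopulation Output = 11, 13, 5, 7, mean 9.
Difference = 11.4 − 9 = 2.4.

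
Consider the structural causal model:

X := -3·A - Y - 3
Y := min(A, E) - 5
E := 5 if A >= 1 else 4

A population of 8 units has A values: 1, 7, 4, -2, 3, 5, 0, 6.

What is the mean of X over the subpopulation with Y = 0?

Conditioning on Y=0 selects the 3 unit(s) with A ∈ {7, 5, 6}. Their X values: -24, -18, -21. Mean = -21.

-21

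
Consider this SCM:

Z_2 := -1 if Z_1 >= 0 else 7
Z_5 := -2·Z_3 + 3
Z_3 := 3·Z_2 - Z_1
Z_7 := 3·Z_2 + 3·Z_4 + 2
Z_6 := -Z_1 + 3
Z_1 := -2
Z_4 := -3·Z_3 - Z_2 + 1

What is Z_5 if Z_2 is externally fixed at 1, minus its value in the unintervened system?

36

do(Z_2=1) replaces the equation Z_2 := -1 if Z_1 >= 0 else 7 with the constant Z_2 = 1.
Z_3 = 3·Z_2 - Z_1  [with Z_2=1, Z_1=-2]  = 5
Z_5 = -2·Z_3 + 3  [with Z_3=5]  = -7
Without intervention: Z_2 = -1 if Z_1 >= 0 else 7  [with Z_1=-2]  = 7; Z_3 = 3·Z_2 - Z_1  [with Z_2=7, Z_1=-2]  = 23; Z_5 = -2·Z_3 + 3  [with Z_3=23]  = -43.
Change = -7 − (-43) = 36.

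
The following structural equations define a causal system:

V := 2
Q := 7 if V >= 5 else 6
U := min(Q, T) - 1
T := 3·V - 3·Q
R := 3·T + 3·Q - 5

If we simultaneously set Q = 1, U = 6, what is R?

7

The joint intervention fixes Q = 1, U = 6, removing each variable's own equation.
T = 3·V - 3·Q  [with V=2, Q=1]  = 3
R = 3·T + 3·Q - 5  [with T=3, Q=1]  = 7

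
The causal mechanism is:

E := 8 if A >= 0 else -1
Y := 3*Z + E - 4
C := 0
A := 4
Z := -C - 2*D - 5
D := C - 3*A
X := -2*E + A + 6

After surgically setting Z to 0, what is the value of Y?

Under do(Z=0), the mechanism Z := -C - 2*D - 5 is discarded; Z is fixed at 0.
E = 8 if A >= 0 else -1  [with A=4]  = 8
Y = 3*Z + E - 4  [with Z=0, E=8]  = 4

4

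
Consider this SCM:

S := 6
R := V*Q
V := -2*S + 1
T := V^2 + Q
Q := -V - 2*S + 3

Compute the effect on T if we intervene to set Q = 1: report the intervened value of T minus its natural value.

-1

do(Q=1) replaces the equation Q := -V - 2*S + 3 with the constant Q = 1.
V = -2*S + 1  [with S=6]  = -11
T = V^2 + Q  [with V=-11, Q=1]  = 122
Without intervention: V = -2*S + 1  [with S=6]  = -11; Q = -V - 2*S + 3  [with V=-11, S=6]  = 2; T = V^2 + Q  [with V=-11, Q=2]  = 123.
Change = 122 − 123 = -1.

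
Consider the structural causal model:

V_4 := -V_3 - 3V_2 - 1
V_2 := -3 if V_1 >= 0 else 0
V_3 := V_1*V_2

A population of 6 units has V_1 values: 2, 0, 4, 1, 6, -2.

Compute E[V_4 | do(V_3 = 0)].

The intervention sets V_3=0 in all 6 units regardless of V_1. Recomputing V_4 per unit gives 8, 8, 8, 8, 8, -1; average 6.5.

6.5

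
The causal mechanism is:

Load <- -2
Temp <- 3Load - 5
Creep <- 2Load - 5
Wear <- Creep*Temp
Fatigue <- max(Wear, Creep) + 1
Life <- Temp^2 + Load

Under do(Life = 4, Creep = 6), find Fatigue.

7

Under do(Life = 4, Creep = 6), each intervened variable's structural equation is replaced by its fixed value.
Temp = 3Load - 5  [with Load=-2]  = -11
Wear = Creep*Temp  [with Creep=6, Temp=-11]  = -66
Fatigue = max(Wear, Creep) + 1  [with Wear=-66, Creep=6]  = 7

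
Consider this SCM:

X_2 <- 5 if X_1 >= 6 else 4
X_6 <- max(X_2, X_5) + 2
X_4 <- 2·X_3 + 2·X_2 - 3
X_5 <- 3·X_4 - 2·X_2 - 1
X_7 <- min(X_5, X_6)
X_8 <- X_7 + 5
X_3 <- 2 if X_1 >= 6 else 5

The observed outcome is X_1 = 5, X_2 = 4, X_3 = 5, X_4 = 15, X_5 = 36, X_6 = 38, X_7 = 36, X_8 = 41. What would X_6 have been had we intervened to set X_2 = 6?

46

Under do(X_2=6), the mechanism X_2 <- 5 if X_1 >= 6 else 4 is discarded; X_2 is fixed at 6.
X_3 = 2 if X_1 >= 6 else 5  [with X_1=5]  = 5
X_4 = 2·X_3 + 2·X_2 - 3  [with X_3=5, X_2=6]  = 19
X_5 = 3·X_4 - 2·X_2 - 1  [with X_4=19, X_2=6]  = 44
X_6 = max(X_2, X_5) + 2  [with X_2=6, X_5=44]  = 46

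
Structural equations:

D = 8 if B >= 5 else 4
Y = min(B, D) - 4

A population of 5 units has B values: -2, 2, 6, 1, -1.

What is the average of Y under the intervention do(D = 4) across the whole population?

-3.2

The intervention sets D=4 in all 5 units regardless of B. Recomputing Y per unit gives -6, -2, 0, -3, -5; average -3.2.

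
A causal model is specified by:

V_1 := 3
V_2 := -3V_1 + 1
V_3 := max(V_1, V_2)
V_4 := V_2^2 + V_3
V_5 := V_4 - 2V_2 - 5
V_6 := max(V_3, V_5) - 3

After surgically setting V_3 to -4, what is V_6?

The intervention breaks the incoming arrows to V_3: V_3 := max(V_1, V_2) no longer applies, and V_3 = -4.
V_2 = -3V_1 + 1  [with V_1=3]  = -8
V_4 = V_2^2 + V_3  [with V_2=-8, V_3=-4]  = 60
V_5 = V_4 - 2V_2 - 5  [with V_4=60, V_2=-8]  = 71
V_6 = max(V_3, V_5) - 3  [with V_3=-4, V_5=71]  = 68

68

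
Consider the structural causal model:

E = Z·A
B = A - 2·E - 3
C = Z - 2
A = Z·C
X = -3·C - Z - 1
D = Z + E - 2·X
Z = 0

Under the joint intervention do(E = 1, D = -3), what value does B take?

Under do(E = 1, D = -3), each intervened variable's structural equation is replaced by its fixed value.
C = Z - 2  [with Z=0]  = -2
A = Z·C  [with Z=0, C=-2]  = 0
B = A - 2·E - 3  [with A=0, E=1]  = -5

-5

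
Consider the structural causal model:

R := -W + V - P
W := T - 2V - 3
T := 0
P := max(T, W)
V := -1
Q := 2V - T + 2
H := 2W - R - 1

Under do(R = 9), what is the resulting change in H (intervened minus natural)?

The intervention breaks the incoming arrows to R: R := -W + V - P no longer applies, and R = 9.
W = T - 2V - 3  [with T=0, V=-1]  = -1
H = 2W - R - 1  [with W=-1, R=9]  = -12
Without intervention: W = T - 2V - 3  [with T=0, V=-1]  = -1; P = max(T, W)  [with T=0, W=-1]  = 0; R = -W + V - P  [with W=-1, V=-1, P=0]  = 0; H = 2W - R - 1  [with W=-1, R=0]  = -3.
Change = -12 − (-3) = -9.

-9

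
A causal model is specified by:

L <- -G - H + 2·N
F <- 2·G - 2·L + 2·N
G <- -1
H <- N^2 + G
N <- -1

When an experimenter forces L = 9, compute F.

Intervening sets L = 9 and removes its equation (L <- -G - H + 2·N).
F = 2·G - 2·L + 2·N  [with G=-1, L=9, N=-1]  = -22

-22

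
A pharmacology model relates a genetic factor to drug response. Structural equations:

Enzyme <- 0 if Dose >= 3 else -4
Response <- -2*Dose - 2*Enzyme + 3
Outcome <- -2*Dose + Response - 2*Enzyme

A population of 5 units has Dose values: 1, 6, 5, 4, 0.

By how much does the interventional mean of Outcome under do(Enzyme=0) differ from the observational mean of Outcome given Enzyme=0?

7.2

Under do(Enzyme=0), Enzyme's equation is replaced by Enzyme=0 for every unit. Per-unit Outcome: -1, -21, -17, -13, 3. Mean = -9.8.
Observing Enzyme=0 restricts to units where Enzyme's equation naturally yields 0: Dose ∈ {6, 5, 4}. In that subpopulation Outcome = -21, -17, -13, mean -17.
Difference = -9.8 − (-17) = 7.2.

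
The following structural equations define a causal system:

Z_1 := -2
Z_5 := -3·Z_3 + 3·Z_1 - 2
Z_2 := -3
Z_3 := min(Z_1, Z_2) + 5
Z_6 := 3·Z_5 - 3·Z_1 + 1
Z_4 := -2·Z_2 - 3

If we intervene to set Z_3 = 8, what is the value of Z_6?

The intervention breaks the incoming arrows to Z_3: Z_3 := min(Z_1, Z_2) + 5 no longer applies, and Z_3 = 8.
Z_5 = -3·Z_3 + 3·Z_1 - 2  [with Z_3=8, Z_1=-2]  = -32
Z_6 = 3·Z_5 - 3·Z_1 + 1  [with Z_5=-32, Z_1=-2]  = -89

-89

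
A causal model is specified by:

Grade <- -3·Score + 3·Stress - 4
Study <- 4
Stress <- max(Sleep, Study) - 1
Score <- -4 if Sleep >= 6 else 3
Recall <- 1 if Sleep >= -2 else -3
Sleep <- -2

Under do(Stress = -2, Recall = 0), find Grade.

-19

Setting Stress = -2, Recall = 0 by intervention discards those variables' equations.
Score = -4 if Sleep >= 6 else 3  [with Sleep=-2]  = 3
Grade = -3·Score + 3·Stress - 4  [with Score=3, Stress=-2]  = -19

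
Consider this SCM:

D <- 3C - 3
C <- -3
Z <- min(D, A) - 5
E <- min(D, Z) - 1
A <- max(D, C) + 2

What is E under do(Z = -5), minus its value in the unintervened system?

Intervening sets Z = -5 and removes its equation (Z <- min(D, A) - 5).
D = 3C - 3  [with C=-3]  = -12
E = min(D, Z) - 1  [with D=-12, Z=-5]  = -13
Without intervention: D = 3C - 3  [with C=-3]  = -12; A = max(D, C) + 2  [with D=-12, C=-3]  = -1; Z = min(D, A) - 5  [with D=-12, A=-1]  = -17; E = min(D, Z) - 1  [with D=-12, Z=-17]  = -18.
Change = -13 − (-18) = 5.

5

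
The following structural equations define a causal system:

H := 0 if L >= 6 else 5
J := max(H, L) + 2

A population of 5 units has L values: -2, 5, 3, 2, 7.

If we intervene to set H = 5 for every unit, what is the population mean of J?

Every unit gets H=5 under the intervention. J values become 7, 7, 7, 7, 9; E[J|do(H=5)] = 7.4.

7.4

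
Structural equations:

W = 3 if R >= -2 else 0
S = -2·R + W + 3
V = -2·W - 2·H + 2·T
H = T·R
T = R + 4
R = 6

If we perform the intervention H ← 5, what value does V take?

4

do(H=5) replaces the equation H = T·R with the constant H = 5.
T = R + 4  [with R=6]  = 10
W = 3 if R >= -2 else 0  [with R=6]  = 3
V = -2·W - 2·H + 2·T  [with W=3, H=5, T=10]  = 4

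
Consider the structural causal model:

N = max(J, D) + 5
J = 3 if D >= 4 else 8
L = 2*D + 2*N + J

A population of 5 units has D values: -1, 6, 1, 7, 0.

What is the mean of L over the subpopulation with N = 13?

34

E[L|N=13] averages over only the 3 units with N=13 (D = -1, 1, 0): L = 32, 36, 34, mean 34.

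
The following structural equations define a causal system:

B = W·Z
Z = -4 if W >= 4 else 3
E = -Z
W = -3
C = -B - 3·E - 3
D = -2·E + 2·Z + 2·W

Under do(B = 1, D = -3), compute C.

5

The joint intervention fixes B = 1, D = -3, removing each variable's own equation.
Z = -4 if W >= 4 else 3  [with W=-3]  = 3
E = -Z  [with Z=3]  = -3
C = -B - 3·E - 3  [with B=1, E=-3]  = 5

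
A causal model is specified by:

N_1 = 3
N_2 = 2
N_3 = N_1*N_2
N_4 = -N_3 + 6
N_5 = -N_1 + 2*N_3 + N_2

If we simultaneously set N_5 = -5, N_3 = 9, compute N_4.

-3

Under do(N_5 = -5, N_3 = 9), each intervened variable's structural equation is replaced by its fixed value.
N_4 = -N_3 + 6  [with N_3=9]  = -3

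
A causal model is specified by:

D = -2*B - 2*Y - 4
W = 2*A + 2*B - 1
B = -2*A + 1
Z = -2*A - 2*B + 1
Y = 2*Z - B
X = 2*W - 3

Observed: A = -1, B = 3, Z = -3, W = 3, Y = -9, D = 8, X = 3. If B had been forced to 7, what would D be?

Under do(B=7), the mechanism B = -2*A + 1 is discarded; B is fixed at 7.
Z = -2*A - 2*B + 1  [with A=-1, B=7]  = -11
Y = 2*Z - B  [with Z=-11, B=7]  = -29
D = -2*B - 2*Y - 4  [with B=7, Y=-29]  = 40

40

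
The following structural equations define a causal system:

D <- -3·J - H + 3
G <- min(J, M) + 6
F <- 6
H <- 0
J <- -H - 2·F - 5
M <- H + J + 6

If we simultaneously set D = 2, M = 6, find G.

-11

Setting D = 2, M = 6 by intervention discards those variables' equations.
J = -H - 2·F - 5  [with H=0, F=6]  = -17
G = min(J, M) + 6  [with J=-17, M=6]  = -11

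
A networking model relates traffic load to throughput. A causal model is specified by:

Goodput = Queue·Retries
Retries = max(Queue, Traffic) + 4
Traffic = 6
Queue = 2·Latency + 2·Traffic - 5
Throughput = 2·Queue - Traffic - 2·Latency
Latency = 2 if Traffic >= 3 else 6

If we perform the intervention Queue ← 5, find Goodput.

50

The intervention breaks the incoming arrows to Queue: Queue = 2·Latency + 2·Traffic - 5 no longer applies, and Queue = 5.
Retries = max(Queue, Traffic) + 4  [with Queue=5, Traffic=6]  = 10
Goodput = Queue·Retries  [with Queue=5, Retries=10]  = 50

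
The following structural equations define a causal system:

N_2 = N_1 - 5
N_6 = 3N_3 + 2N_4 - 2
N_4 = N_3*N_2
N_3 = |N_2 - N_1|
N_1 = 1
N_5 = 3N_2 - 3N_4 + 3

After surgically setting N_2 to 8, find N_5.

-141

do(N_2=8) replaces the equation N_2 = N_1 - 5 with the constant N_2 = 8.
N_3 = |N_2 - N_1|  [with N_2=8, N_1=1]  = 7
N_4 = N_3*N_2  [with N_3=7, N_2=8]  = 56
N_5 = 3N_2 - 3N_4 + 3  [with N_2=8, N_4=56]  = -141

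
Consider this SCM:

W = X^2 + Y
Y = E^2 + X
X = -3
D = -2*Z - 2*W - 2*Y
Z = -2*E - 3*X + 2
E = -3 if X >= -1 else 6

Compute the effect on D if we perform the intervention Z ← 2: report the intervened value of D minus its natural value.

-6

The intervention breaks the incoming arrows to Z: Z = -2*E - 3*X + 2 no longer applies, and Z = 2.
E = -3 if X >= -1 else 6  [with X=-3]  = 6
Y = E^2 + X  [with E=6, X=-3]  = 33
W = X^2 + Y  [with X=-3, Y=33]  = 42
D = -2*Z - 2*W - 2*Y  [with Z=2, W=42, Y=33]  = -154
Without intervention: E = -3 if X >= -1 else 6  [with X=-3]  = 6; Y = E^2 + X  [with E=6, X=-3]  = 33; W = X^2 + Y  [with X=-3, Y=33]  = 42; Z = -2*E - 3*X + 2  [with E=6, X=-3]  = -1; D = -2*Z - 2*W - 2*Y  [with Z=-1, W=42, Y=33]  = -148.
Change = -154 − (-148) = -6.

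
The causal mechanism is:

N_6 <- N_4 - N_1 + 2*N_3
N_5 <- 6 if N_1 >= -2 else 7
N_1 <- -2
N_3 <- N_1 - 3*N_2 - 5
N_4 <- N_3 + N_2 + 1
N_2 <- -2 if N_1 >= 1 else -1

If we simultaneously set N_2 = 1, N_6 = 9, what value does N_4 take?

-8

The joint intervention fixes N_2 = 1, N_6 = 9, removing each variable's own equation.
N_3 = N_1 - 3*N_2 - 5  [with N_1=-2, N_2=1]  = -10
N_4 = N_3 + N_2 + 1  [with N_3=-10, N_2=1]  = -8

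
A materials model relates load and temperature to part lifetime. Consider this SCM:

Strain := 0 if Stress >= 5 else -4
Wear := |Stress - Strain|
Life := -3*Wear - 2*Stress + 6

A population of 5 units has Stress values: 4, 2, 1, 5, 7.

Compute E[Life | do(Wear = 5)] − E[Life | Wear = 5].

-1.6

do(Wear=5) breaks Wear's dependence on Stress. With Wear=5 fixed, Life across the units is -17, -13, -11, -19, -23, mean -16.6.
Conditioning on Wear=5 selects the 2 unit(s) with Stress ∈ {1, 5}. Their Life values: -11, -19. Mean = -15.
Difference = -16.6 − (-15) = -1.6.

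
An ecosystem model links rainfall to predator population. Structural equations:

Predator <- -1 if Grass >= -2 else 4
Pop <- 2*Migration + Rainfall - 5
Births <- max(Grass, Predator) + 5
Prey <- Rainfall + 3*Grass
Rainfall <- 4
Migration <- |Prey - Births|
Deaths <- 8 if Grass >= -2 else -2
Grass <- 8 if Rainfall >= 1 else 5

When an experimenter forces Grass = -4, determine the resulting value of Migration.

Under do(Grass=-4), the mechanism Grass <- 8 if Rainfall >= 1 else 5 is discarded; Grass is fixed at -4.
Prey = Rainfall + 3*Grass  [with Rainfall=4, Grass=-4]  = -8
Predator = -1 if Grass >= -2 else 4  [with Grass=-4]  = 4
Births = max(Grass, Predator) + 5  [with Grass=-4, Predator=4]  = 9
Migration = |Prey - Births|  [with Prey=-8, Births=9]  = 17

17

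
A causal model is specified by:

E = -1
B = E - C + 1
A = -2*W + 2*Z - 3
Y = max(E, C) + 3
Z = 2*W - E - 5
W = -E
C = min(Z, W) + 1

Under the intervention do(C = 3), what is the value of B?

-3

The intervention breaks the incoming arrows to C: C = min(Z, W) + 1 no longer applies, and C = 3.
B = E - C + 1  [with E=-1, C=3]  = -3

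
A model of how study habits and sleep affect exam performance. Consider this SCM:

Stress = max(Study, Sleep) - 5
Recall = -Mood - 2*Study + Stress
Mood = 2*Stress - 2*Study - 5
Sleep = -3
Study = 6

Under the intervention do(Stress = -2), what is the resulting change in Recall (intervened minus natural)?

3

do(Stress=-2) replaces the equation Stress = max(Study, Sleep) - 5 with the constant Stress = -2.
Mood = 2*Stress - 2*Study - 5  [with Stress=-2, Study=6]  = -21
Recall = -Mood - 2*Study + Stress  [with Mood=-21, Study=6, Stress=-2]  = 7
Without intervention: Stress = max(Study, Sleep) - 5  [with Study=6, Sleep=-3]  = 1; Mood = 2*Stress - 2*Study - 5  [with Stress=1, Study=6]  = -15; Recall = -Mood - 2*Study + Stress  [with Mood=-15, Study=6, Stress=1]  = 4.
Change = 7 − 4 = 3.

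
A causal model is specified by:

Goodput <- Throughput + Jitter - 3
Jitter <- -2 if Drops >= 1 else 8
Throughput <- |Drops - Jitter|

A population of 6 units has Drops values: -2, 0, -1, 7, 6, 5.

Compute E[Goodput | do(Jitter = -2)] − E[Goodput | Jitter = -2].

-3.5

Every unit gets Jitter=-2 under the intervention. Goodput values become -5, -3, -4, 4, 3, 2; E[Goodput|do(Jitter=-2)] = -0.5.
E[Goodput|Jitter=-2] averages over only the 3 units with Jitter=-2 (Drops = 7, 6, 5): Goodput = 4, 3, 2, mean 3.
Difference = -0.5 − 3 = -3.5.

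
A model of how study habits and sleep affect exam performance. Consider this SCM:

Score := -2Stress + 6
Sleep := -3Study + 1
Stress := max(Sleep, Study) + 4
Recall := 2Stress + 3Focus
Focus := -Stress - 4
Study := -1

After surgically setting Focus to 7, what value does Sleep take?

The intervention breaks the incoming arrows to Focus: Focus := -Stress - 4 no longer applies, and Focus = 7.
Since Sleep is not a descendant of the intervened variable, it is unaffected.
Sleep = -3Study + 1  [with Study=-1]  = 4

4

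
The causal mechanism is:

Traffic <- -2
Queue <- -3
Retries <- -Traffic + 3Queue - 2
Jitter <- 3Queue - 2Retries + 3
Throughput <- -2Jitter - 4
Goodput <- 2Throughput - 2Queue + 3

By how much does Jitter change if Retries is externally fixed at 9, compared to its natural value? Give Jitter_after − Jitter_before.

The intervention breaks the incoming arrows to Retries: Retries <- -Traffic + 3Queue - 2 no longer applies, and Retries = 9.
Jitter = 3Queue - 2Retries + 3  [with Queue=-3, Retries=9]  = -24
Without intervention: Retries = -Traffic + 3Queue - 2  [with Traffic=-2, Queue=-3]  = -9; Jitter = 3Queue - 2Retries + 3  [with Queue=-3, Retries=-9]  = 12.
Change = -24 − 12 = -36.

-36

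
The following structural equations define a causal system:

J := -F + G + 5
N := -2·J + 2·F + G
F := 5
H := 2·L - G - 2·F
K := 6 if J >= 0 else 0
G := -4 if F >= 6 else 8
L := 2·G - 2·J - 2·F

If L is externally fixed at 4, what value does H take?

-10

Under do(L=4), the mechanism L := 2·G - 2·J - 2·F is discarded; L is fixed at 4.
G = -4 if F >= 6 else 8  [with F=5]  = 8
H = 2·L - G - 2·F  [with L=4, G=8, F=5]  = -10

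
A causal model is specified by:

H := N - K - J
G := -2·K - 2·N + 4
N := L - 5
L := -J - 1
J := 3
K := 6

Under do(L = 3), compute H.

-11

The intervention breaks the incoming arrows to L: L := -J - 1 no longer applies, and L = 3.
N = L - 5  [with L=3]  = -2
H = N - K - J  [with N=-2, K=6, J=3]  = -11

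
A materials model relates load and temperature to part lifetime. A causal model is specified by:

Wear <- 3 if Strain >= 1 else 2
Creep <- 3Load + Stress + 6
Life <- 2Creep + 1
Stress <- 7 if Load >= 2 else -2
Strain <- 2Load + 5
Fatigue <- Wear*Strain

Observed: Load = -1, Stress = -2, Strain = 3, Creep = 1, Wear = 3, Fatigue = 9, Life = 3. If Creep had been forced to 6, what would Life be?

The intervention breaks the incoming arrows to Creep: Creep <- 3Load + Stress + 6 no longer applies, and Creep = 6.
Life = 2Creep + 1  [with Creep=6]  = 13

13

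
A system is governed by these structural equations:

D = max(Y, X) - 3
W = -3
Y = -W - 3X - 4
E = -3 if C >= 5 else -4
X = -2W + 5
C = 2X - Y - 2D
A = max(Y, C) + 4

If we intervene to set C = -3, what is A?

1

Under do(C=-3), the mechanism C = 2X - Y - 2D is discarded; C is fixed at -3.
X = -2W + 5  [with W=-3]  = 11
Y = -W - 3X - 4  [with W=-3, X=11]  = -34
A = max(Y, C) + 4  [with Y=-34, C=-3]  = 1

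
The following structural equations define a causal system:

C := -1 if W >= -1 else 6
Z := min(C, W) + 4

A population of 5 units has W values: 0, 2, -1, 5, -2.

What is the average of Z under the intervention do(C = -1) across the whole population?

2.8

Under do(C=-1), C's equation is replaced by C=-1 for every unit. Per-unit Z: 3, 3, 3, 3, 2. Mean = 2.8.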